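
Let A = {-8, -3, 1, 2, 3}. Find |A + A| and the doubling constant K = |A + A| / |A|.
K = |A + A| / |A| = 13/5

Enumerate A + A = {a + b : a, b ∈ A}. With |A| = 5, there are |A|^2 = 25 ordered sum pairs; collecting distinct values, A + A = {-16, -11, -7, -6, -5, -2, -1, 0, 2, 3, 4, 5, 6}, so |A + A| = 13. Thus K = 13/5. For comparison, the minimum possible |A + A| over all 5-element sets is 2·5 − 1 = 9 (so min K = 9/5), attained only by arithmetic progressions.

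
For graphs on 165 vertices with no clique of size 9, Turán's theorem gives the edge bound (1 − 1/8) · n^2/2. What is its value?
Turán density bound = (7/8) · 165^2/2 = 190575/16 ≈ 11910.9375

Turán's theorem: ex(n, K_{r+1}) is achieved by the complete r-partite Turán graph T(n, r) with parts as balanced as possible, and is at most (1 − 1/r) · n^2/2. For r = 8, n = 165: the density bound is (7/8) · 27225/2 = 190575/16 ≈ 11910.9375. The integer-valued extremum is e(T(165, 8)) = 11910, which is strictly less than the density bound 190575/16 since 8 ∤ 165 (the parts of T(165, 8) cannot all be equal).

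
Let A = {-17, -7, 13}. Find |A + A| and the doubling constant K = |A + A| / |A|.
K = |A + A| / |A| = 6/3 = 2

Enumerate A + A = {a + b : a, b ∈ A}. With |A| = 3, there are |A|^2 = 9 ordered sum pairs; collecting distinct values, A + A = {-34, -24, -14, -4, 6, 26}, so |A + A| = 6. Thus K = 6/3 = 2. For comparison, the minimum possible |A + A| over all 3-element sets is 2·3 − 1 = 5 (so min K = 5/3), attained only by arithmetic progressions.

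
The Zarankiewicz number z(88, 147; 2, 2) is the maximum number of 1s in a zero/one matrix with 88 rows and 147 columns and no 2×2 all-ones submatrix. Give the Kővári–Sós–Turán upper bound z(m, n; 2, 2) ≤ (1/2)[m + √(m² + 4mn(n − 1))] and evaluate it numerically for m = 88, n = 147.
z(88, 147; 2, 2) ≤ (1/2)[88 + √(88² + 4·88·147·146)] = (1/2)[88 + √7562368] = 1418.988

Kővári–Sós–Turán: let r_1, ..., r_88 be the row sums and z = Σ r_i the total number of 1s. Each pair of columns can share at most one row with both entries 1 (else a 2×2 all-ones block appears), so Σ_i C(r_i, 2) ≤ C(147, 2) = 10731. By convexity Σ_i C(r_i, 2) ≥ 88·C(z/88, 2) = z(z − 88)/(2·88), giving z² − 88z − 88·147·146 ≤ 0 and hence z ≤ (1/2)[88 + √(7744 + 4·1888656)] = (1/2)[88 + √7562368] ≈ (1/2)(88 + 2749.976) = 1418.988.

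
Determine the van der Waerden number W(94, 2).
W(94, 2) = 94 + 1 = 95

A 2-term AP is any pair of integers, so a monochromatic 2-AP exists iff some colour is used at least twice. With 94 colours, the colouring i ↦ i on {1, ..., 94} uses each colour once, avoiding any monochromatic pair, so W(94, 2) > 94. For {1, ..., 95}, pigeonhole forces two integers of the same colour, which form a monochromatic 2-AP. Hence W(94, 2) = 95.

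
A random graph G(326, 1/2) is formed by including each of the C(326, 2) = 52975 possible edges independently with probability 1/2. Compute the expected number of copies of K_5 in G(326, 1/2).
E[# K_5] = C(326, 5) · (1/2)^C(5, 2) = 29752476390 / 2^10 = 14876238195/512 ≈ 29055152.724609

For each 5-subset S of vertices (there are C(326, 5) = 29752476390 such S), let X_S = 1 if S induces a K_5 (all C(5, 2) = 10 edges present). Then P(X_S = 1) = (1/2)^10 = 1/1024. By linearity of expectation, E[# K_5] = C(326, 5) · (1/2)^10 = 29752476390 / 1024 = 14876238195/512 ≈ 29055152.724609.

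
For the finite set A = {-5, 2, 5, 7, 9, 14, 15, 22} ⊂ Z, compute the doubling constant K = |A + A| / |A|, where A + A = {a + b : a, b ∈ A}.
K = |A + A| / |A| = 28/8 = 7/2

Enumerate A + A = {a + b : a, b ∈ A}. With |A| = 8, there are |A|^2 = 64 ordered sum pairs; collecting distinct values, A + A = {-10, -3, 0, 2, 4, 7, 9, 10, 11, 12, 14, 16, 17, 18, 19, 20, 21, 22, 23, 24, 27, 28, 29, 30, 31, 36, 37, 44}, so |A + A| = 28. Thus K = 28/8 = 7/2. For comparison, the minimum possible |A + A| over all 8-element sets is 2·8 − 1 = 15 (so min K = 15/8), attained only by arithmetic progressions.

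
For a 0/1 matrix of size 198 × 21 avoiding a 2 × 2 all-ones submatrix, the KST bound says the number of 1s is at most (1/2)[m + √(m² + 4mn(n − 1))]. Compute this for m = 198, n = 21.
z(198, 21; 2, 2) ≤ (1/2)[198 + √(198² + 4·198·21·20)] = (1/2)[198 + √371844] = 403.8951

Kővári–Sós–Turán: let r_1, ..., r_198 be the row sums and z = Σ r_i the total number of 1s. Each pair of columns can share at most one row with both entries 1 (else a 2×2 all-ones block appears), so Σ_i C(r_i, 2) ≤ C(21, 2) = 210. By convexity Σ_i C(r_i, 2) ≥ 198·C(z/198, 2) = z(z − 198)/(2·198), giving z² − 198z − 198·21·20 ≤ 0 and hence z ≤ (1/2)[198 + √(39204 + 4·83160)] = (1/2)[198 + √371844] ≈ (1/2)(198 + 609.7901) = 403.8951.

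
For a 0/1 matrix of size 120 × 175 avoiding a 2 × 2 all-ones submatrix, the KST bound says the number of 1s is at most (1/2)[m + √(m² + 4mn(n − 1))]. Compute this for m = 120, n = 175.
z(120, 175; 2, 2) ≤ (1/2)[120 + √(120² + 4·120·175·174)] = (1/2)[120 + √14630400] = 1972.4853

Kővári–Sós–Turán: let r_1, ..., r_120 be the row sums and z = Σ r_i the total number of 1s. Each pair of columns can share at most one row with both entries 1 (else a 2×2 all-ones block appears), so Σ_i C(r_i, 2) ≤ C(175, 2) = 15225. By convexity Σ_i C(r_i, 2) ≥ 120·C(z/120, 2) = z(z − 120)/(2·120), giving z² − 120z − 120·175·174 ≤ 0 and hence z ≤ (1/2)[120 + √(14400 + 4·3654000)] = (1/2)[120 + √14630400] ≈ (1/2)(120 + 3824.9706) = 1972.4853.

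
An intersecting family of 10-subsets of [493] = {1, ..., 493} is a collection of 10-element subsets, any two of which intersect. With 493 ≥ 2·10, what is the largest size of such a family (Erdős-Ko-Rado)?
max |F| = C(492, 9) = 4324746480249486060

Erdős-Ko-Rado (1961): when n ≥ 2k, max |F| = C(n−1, k−1). The bound is attained by the star {A : i ∈ A} for any fixed i ∈ [n]. Here C(493−1, 10−1) = C(492, 9) = 4324746480249486060.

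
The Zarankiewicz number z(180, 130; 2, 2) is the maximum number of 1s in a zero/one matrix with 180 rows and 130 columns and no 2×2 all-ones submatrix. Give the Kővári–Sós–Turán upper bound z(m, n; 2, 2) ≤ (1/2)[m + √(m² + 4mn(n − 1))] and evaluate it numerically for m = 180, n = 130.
z(180, 130; 2, 2) ≤ (1/2)[180 + √(180² + 4·180·130·129)] = (1/2)[180 + √12106800] = 1829.7414

Kővári–Sós–Turán: let r_1, ..., r_180 be the row sums and z = Σ r_i the total number of 1s. Each pair of columns can share at most one row with both entries 1 (else a 2×2 all-ones block appears), so Σ_i C(r_i, 2) ≤ C(130, 2) = 8385. By convexity Σ_i C(r_i, 2) ≥ 180·C(z/180, 2) = z(z − 180)/(2·180), giving z² − 180z − 180·130·129 ≤ 0 and hence z ≤ (1/2)[180 + √(32400 + 4·3018600)] = (1/2)[180 + √12106800] ≈ (1/2)(180 + 3479.4827) = 1829.7414.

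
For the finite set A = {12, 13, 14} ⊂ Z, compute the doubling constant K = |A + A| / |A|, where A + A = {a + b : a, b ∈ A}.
K = |A + A| / |A| = 5/3

Enumerate A + A = {a + b : a, b ∈ A}. With |A| = 3, there are |A|^2 = 9 ordered sum pairs; collecting distinct values, A + A = {24, 25, 26, 27, 28}, so |A + A| = 5. Thus K = 5/3. Here |A + A| = 2|A| − 1 = 5, the minimum possible — so K = 5/3 is minimal, which holds iff A is an arithmetic progression.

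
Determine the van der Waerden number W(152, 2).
W(152, 2) = 152 + 1 = 153

A 2-term AP is any pair of integers, so a monochromatic 2-AP exists iff some colour is used at least twice. With 152 colours, the colouring i ↦ i on {1, ..., 152} uses each colour once, avoiding any monochromatic pair, so W(152, 2) > 152. For {1, ..., 153}, pigeonhole forces two integers of the same colour, which form a monochromatic 2-AP. Hence W(152, 2) = 153.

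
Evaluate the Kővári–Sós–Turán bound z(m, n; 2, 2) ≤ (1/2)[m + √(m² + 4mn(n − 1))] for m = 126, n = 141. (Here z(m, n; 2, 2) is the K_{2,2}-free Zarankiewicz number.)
z(126, 141; 2, 2) ≤ (1/2)[126 + √(126² + 4·126·141·140)] = (1/2)[126 + √9964836] = 1641.3564

Kővári–Sós–Turán: let r_1, ..., r_126 be the row sums and z = Σ r_i the total number of 1s. Each pair of columns can share at most one row with both entries 1 (else a 2×2 all-ones block appears), so Σ_i C(r_i, 2) ≤ C(141, 2) = 9870. By convexity Σ_i C(r_i, 2) ≥ 126·C(z/126, 2) = z(z − 126)/(2·126), giving z² − 126z − 126·141·140 ≤ 0 and hence z ≤ (1/2)[126 + √(15876 + 4·2487240)] = (1/2)[126 + √9964836] ≈ (1/2)(126 + 3156.7128) = 1641.3564.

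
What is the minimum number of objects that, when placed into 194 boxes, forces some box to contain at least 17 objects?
n = (17 − 1)·194 + 1 = 3105

By the generalised pigeonhole principle, to guarantee some box contains ≥ r objects we need more than (r − 1) · k objects total. Threshold: n = (r − 1) · k + 1. With r = 17 and k = 194: n = 16 · 194 + 1 = 3104 + 1 = 3105. For n = 3104 = 16 · 194, we can put exactly 16 objects in every box, avoiding 17 in any single one — so 3105 is tight.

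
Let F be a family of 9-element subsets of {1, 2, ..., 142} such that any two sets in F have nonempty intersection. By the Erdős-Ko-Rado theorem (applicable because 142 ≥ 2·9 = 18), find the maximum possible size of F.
max |F| = C(141, 8) = 3165326793495

Erdős-Ko-Rado (1961): when n ≥ 2k, max |F| = C(n−1, k−1). The bound is attained by the star {A : i ∈ A} for any fixed i ∈ [n]. Here C(142−1, 9−1) = C(141, 8) = 3165326793495.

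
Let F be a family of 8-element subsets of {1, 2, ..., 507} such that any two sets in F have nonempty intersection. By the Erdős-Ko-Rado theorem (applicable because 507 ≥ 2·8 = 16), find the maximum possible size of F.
max |F| = C(506, 7) = 1616297597409000

The Erdős-Ko-Rado theorem states: for n ≥ 2k, an intersecting family of k-subsets of an n-element set has size at most C(n − 1, k − 1), with equality for 'star' families {A ⊆ [n] : |A| = k, i ∈ A} (fix an element i). For n = 507, k = 8: C(506, 7) = 1616297597409000.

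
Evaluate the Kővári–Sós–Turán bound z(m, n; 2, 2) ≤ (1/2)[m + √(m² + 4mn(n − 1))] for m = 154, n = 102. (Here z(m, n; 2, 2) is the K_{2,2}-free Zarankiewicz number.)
z(154, 102; 2, 2) ≤ (1/2)[154 + √(154² + 4·154·102·101)] = (1/2)[154 + √6369748] = 1338.918

Kővári–Sós–Turán: let r_1, ..., r_154 be the row sums and z = Σ r_i the total number of 1s. Each pair of columns can share at most one row with both entries 1 (else a 2×2 all-ones block appears), so Σ_i C(r_i, 2) ≤ C(102, 2) = 5151. By convexity Σ_i C(r_i, 2) ≥ 154·C(z/154, 2) = z(z − 154)/(2·154), giving z² − 154z − 154·102·101 ≤ 0 and hence z ≤ (1/2)[154 + √(23716 + 4·1586508)] = (1/2)[154 + √6369748] ≈ (1/2)(154 + 2523.836) = 1338.918.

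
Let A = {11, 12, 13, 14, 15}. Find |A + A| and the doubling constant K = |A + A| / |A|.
K = |A + A| / |A| = 9/5

Enumerate A + A = {a + b : a, b ∈ A}. With |A| = 5, there are |A|^2 = 25 ordered sum pairs; collecting distinct values, A + A = {22, 23, 24, 25, 26, 27, 28, 29, 30}, so |A + A| = 9. Thus K = 9/5. Here |A + A| = 2|A| − 1 = 9, the minimum possible — so K = 9/5 is minimal, which holds iff A is an arithmetic progression.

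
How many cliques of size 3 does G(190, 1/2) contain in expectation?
E[# K_3] = C(190, 3) · (1/2)^C(3, 2) = 1125180 / 2^3 = 281295/2 = 140647.5

For each 3-subset S of vertices (there are C(190, 3) = 1125180 such S), let X_S = 1 if S induces a K_3 (all C(3, 2) = 3 edges present). Then P(X_S = 1) = (1/2)^3 = 1/8. By linearity of expectation, E[# K_3] = C(190, 3) · (1/2)^3 = 1125180 / 8 = 281295/2 = 140647.5.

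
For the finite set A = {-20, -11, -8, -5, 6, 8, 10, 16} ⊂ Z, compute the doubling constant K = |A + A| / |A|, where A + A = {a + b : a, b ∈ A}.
K = |A + A| / |A| = 32/8 = 4

Enumerate A + A = {a + b : a, b ∈ A}. With |A| = 8, there are |A|^2 = 64 ordered sum pairs; collecting distinct values, A + A = {-40, -31, -28, -25, -22, -19, -16, -14, -13, -12, -10, -5, -4, -3, -2, -1, 0, 1, 2, 3, 5, 8, 11, 12, 14, 16, 18, 20, 22, 24, 26, 32}, so |A + A| = 32. Thus K = 32/8 = 4. For comparison, the minimum possible |A + A| over all 8-element sets is 2·8 − 1 = 15 (so min K = 15/8), attained only by arithmetic progressions.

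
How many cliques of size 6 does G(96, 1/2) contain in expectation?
E[# K_6] = C(96, 6) · (1/2)^C(6, 2) = 927048304 / 2^15 = 57940519/2048 ≈ 28291.269043

For each 6-subset S of vertices (there are C(96, 6) = 927048304 such S), let X_S = 1 if S induces a K_6 (all C(6, 2) = 15 edges present). Then P(X_S = 1) = (1/2)^15 = 1/32768. By linearity of expectation, E[# K_6] = C(96, 6) · (1/2)^15 = 927048304 / 32768 = 57940519/2048 ≈ 28291.269043.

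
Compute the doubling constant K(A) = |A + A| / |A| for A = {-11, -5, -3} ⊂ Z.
K = |A + A| / |A| = 6/3 = 2

Enumerate A + A = {a + b : a, b ∈ A}. With |A| = 3, there are |A|^2 = 9 ordered sum pairs; collecting distinct values, A + A = {-22, -16, -14, -10, -8, -6}, so |A + A| = 6. Thus K = 6/3 = 2. For comparison, the minimum possible |A + A| over all 3-element sets is 2·3 − 1 = 5 (so min K = 5/3), attained only by arithmetic progressions.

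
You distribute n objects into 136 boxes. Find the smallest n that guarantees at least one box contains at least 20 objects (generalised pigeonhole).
n = (20 − 1)·136 + 1 = 2585

By the generalised pigeonhole principle, to guarantee some box contains ≥ r objects we need more than (r − 1) · k objects total. Threshold: n = (r − 1) · k + 1. With r = 20 and k = 136: n = 19 · 136 + 1 = 2584 + 1 = 2585. For n = 2584 = 19 · 136, we can put exactly 19 objects in every box, avoiding 20 in any single one — so 2585 is tight.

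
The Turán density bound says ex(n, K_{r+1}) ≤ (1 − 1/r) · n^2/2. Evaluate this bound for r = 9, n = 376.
Turán density bound = (8/9) · 376^2/2 = 565504/9 ≈ 62833.7778

Turán's theorem: ex(n, K_{r+1}) is achieved by the complete r-partite Turán graph T(n, r) with parts as balanced as possible, and is at most (1 − 1/r) · n^2/2. For r = 9, n = 376: the density bound is (8/9) · 141376/2 = 565504/9 ≈ 62833.7778. The integer-valued extremum is e(T(376, 9)) = 62833, which is strictly less than the density bound 565504/9 since 9 ∤ 376 (the parts of T(376, 9) cannot all be equal).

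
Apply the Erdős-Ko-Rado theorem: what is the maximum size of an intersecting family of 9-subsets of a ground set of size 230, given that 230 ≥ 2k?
max |F| = C(229, 8) = 165757228335180

The Erdős-Ko-Rado theorem states: for n ≥ 2k, an intersecting family of k-subsets of an n-element set has size at most C(n − 1, k − 1), with equality for 'star' families {A ⊆ [n] : |A| = k, i ∈ A} (fix an element i). For n = 230, k = 9: C(229, 8) = 165757228335180.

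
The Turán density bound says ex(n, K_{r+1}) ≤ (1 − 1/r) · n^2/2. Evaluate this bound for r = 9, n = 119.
Turán density bound = (8/9) · 119^2/2 = 56644/9 ≈ 6293.7778

Turán's theorem: ex(n, K_{r+1}) is achieved by the complete r-partite Turán graph T(n, r) with parts as balanced as possible, and is at most (1 − 1/r) · n^2/2. For r = 9, n = 119: the density bound is (8/9) · 14161/2 = 56644/9 ≈ 6293.7778. The integer-valued extremum is e(T(119, 9)) = 6293, which is strictly less than the density bound 56644/9 since 9 ∤ 119 (the parts of T(119, 9) cannot all be equal).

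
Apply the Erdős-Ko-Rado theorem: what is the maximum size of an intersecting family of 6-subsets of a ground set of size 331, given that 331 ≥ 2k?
max |F| = C(330, 5) = 31634996316

Erdős-Ko-Rado (1961): when n ≥ 2k, max |F| = C(n−1, k−1). The bound is attained by the star {A : i ∈ A} for any fixed i ∈ [n]. Here C(331−1, 6−1) = C(330, 5) = 31634996316.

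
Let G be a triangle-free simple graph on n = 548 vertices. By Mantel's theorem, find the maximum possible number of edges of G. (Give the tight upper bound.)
ex(548, K_3) = ⌊548^2/4⌋ = 75076

Mantel (1907): a triangle-free graph on n vertices has at most ⌊n^2/4⌋ edges, with equality for the complete bipartite graph K_{⌊n/2⌋, ⌈n/2⌉}. For n = 548: ⌊548^2/4⌋ = ⌊300304/4⌋ = 75076. The extremal graph is K_{274, 274}, which has 274·274 = 75076 edges.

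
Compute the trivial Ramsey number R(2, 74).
R(2, 74) = 74

R(2, k) = k for all k ≥ 2: in a 2-colouring of K_k, either some edge is red (a red K_2) or all edges are blue (a blue K_k). And K_{73} coloured all-blue has no blue K_74, so R(2, 74) > 73. Hence R(2, 74) = 74.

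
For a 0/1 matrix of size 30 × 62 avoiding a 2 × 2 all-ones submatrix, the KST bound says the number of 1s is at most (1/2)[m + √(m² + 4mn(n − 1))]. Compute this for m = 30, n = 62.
z(30, 62; 2, 2) ≤ (1/2)[30 + √(30² + 4·30·62·61)] = (1/2)[30 + √454740] = 352.1721

Kővári–Sós–Turán: let r_1, ..., r_30 be the row sums and z = Σ r_i the total number of 1s. Each pair of columns can share at most one row with both entries 1 (else a 2×2 all-ones block appears), so Σ_i C(r_i, 2) ≤ C(62, 2) = 1891. By convexity Σ_i C(r_i, 2) ≥ 30·C(z/30, 2) = z(z − 30)/(2·30), giving z² − 30z − 30·62·61 ≤ 0 and hence z ≤ (1/2)[30 + √(900 + 4·113460)] = (1/2)[30 + √454740] ≈ (1/2)(30 + 674.3441) = 352.1721.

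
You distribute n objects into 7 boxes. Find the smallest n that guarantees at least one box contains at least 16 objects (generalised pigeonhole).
n = (16 − 1)·7 + 1 = 106

By the generalised pigeonhole principle, to guarantee some box contains ≥ r objects we need more than (r − 1) · k objects total. Threshold: n = (r − 1) · k + 1. With r = 16 and k = 7: n = 15 · 7 + 1 = 105 + 1 = 106. For n = 105 = 15 · 7, we can put exactly 15 objects in every box, avoiding 16 in any single one — so 106 is tight.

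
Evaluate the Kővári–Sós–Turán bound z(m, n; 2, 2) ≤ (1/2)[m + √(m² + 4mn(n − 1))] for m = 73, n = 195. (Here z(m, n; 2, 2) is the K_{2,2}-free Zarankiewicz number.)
z(73, 195; 2, 2) ≤ (1/2)[73 + √(73² + 4·73·195·194)] = (1/2)[73 + √11051689] = 1698.704

Kővári–Sós–Turán: let r_1, ..., r_73 be the row sums and z = Σ r_i the total number of 1s. Each pair of columns can share at most one row with both entries 1 (else a 2×2 all-ones block appears), so Σ_i C(r_i, 2) ≤ C(195, 2) = 18915. By convexity Σ_i C(r_i, 2) ≥ 73·C(z/73, 2) = z(z − 73)/(2·73), giving z² − 73z − 73·195·194 ≤ 0 and hence z ≤ (1/2)[73 + √(5329 + 4·2761590)] = (1/2)[73 + √11051689] ≈ (1/2)(73 + 3324.4081) = 1698.704.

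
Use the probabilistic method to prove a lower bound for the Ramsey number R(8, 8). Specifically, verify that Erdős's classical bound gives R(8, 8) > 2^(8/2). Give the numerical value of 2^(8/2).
2^(8/2) = 16; so R(8, 8) > 16

Colour each edge of K_n uniformly at random with red/blue. The expected number of monochromatic K_8 is C(n, 8) · 2 · 2^(−C(8,2)). If C(n, 8) · 2^(1 − C(8,2)) < 1, then with positive probability no monochromatic K_8 exists, so R(8, 8) > n. The standard estimate C(n, 8) ≤ n^8/8! shows this inequality holds whenever n ≤ 2^(8/2) (since 8! · 2^(C(8,2) − 1) > 2^(8^2/2) ≥ n^8). Hence R(8, 8) > 2^(8/2) = 16.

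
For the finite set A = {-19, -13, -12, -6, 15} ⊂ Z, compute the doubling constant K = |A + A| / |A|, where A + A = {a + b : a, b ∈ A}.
K = |A + A| / |A| = 14/5

Enumerate A + A = {a + b : a, b ∈ A}. With |A| = 5, there are |A|^2 = 25 ordered sum pairs; collecting distinct values, A + A = {-38, -32, -31, -26, -25, -24, -19, -18, -12, -4, 2, 3, 9, 30}, so |A + A| = 14. Thus K = 14/5. For comparison, the minimum possible |A + A| over all 5-element sets is 2·5 − 1 = 9 (so min K = 9/5), attained only by arithmetic progressions.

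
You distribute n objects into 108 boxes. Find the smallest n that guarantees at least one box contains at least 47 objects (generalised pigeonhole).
n = (47 − 1)·108 + 1 = 4969

By the generalised pigeonhole principle, to guarantee some box contains ≥ r objects we need more than (r − 1) · k objects total. Threshold: n = (r − 1) · k + 1. With r = 47 and k = 108: n = 46 · 108 + 1 = 4968 + 1 = 4969. For n = 4968 = 46 · 108, we can put exactly 46 objects in every box, avoiding 47 in any single one — so 4969 is tight.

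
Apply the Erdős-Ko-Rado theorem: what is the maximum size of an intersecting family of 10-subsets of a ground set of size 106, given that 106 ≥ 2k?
max |F| = C(105, 9) = 3005047770725

The Erdős-Ko-Rado theorem states: for n ≥ 2k, an intersecting family of k-subsets of an n-element set has size at most C(n − 1, k − 1), with equality for 'star' families {A ⊆ [n] : |A| = k, i ∈ A} (fix an element i). For n = 106, k = 10: C(105, 9) = 3005047770725.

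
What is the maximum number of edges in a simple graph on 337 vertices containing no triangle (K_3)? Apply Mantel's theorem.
ex(337, K_3) = ⌊337^2/4⌋ = 28392

Mantel (1907): a triangle-free graph on n vertices has at most ⌊n^2/4⌋ edges, with equality for the complete bipartite graph K_{⌊n/2⌋, ⌈n/2⌉}. For n = 337: ⌊337^2/4⌋ = ⌊113569/4⌋ = 28392. The extremal graph is K_{168, 169}, which has 168·169 = 28392 edges.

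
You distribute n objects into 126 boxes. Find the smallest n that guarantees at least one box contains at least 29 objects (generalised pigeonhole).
n = (29 − 1)·126 + 1 = 3529

By the generalised pigeonhole principle, to guarantee some box contains ≥ r objects we need more than (r − 1) · k objects total. Threshold: n = (r − 1) · k + 1. With r = 29 and k = 126: n = 28 · 126 + 1 = 3528 + 1 = 3529. For n = 3528 = 28 · 126, we can put exactly 28 objects in every box, avoiding 29 in any single one — so 3529 is tight.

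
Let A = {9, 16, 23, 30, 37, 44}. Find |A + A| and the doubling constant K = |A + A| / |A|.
K = |A + A| / |A| = 11/6

Enumerate A + A = {a + b : a, b ∈ A}. With |A| = 6, there are |A|^2 = 36 ordered sum pairs; collecting distinct values, A + A = {18, 25, 32, 39, 46, 53, 60, 67, 74, 81, 88}, so |A + A| = 11. Thus K = 11/6. Here |A + A| = 2|A| − 1 = 11, the minimum possible — so K = 11/6 is minimal, which holds iff A is an arithmetic progression.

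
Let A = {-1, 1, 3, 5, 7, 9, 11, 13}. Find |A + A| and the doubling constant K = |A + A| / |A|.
K = |A + A| / |A| = 15/8

Enumerate A + A = {a + b : a, b ∈ A}. With |A| = 8, there are |A|^2 = 64 ordered sum pairs; collecting distinct values, A + A = {-2, 0, 2, 4, 6, 8, 10, 12, 14, 16, 18, 20, 22, 24, 26}, so |A + A| = 15. Thus K = 15/8. Here |A + A| = 2|A| − 1 = 15, the minimum possible — so K = 15/8 is minimal, which holds iff A is an arithmetic progression.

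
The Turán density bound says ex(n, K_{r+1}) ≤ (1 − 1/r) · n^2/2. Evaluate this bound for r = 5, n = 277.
Turán density bound = (4/5) · 277^2/2 = 153458/5 ≈ 30691.6

Turán's theorem: ex(n, K_{r+1}) is achieved by the complete r-partite Turán graph T(n, r) with parts as balanced as possible, and is at most (1 − 1/r) · n^2/2. For r = 5, n = 277: the density bound is (4/5) · 76729/2 = 153458/5 ≈ 30691.6. The integer-valued extremum is e(T(277, 5)) = 30691, which is strictly less than the density bound 153458/5 since 5 ∤ 277 (the parts of T(277, 5) cannot all be equal).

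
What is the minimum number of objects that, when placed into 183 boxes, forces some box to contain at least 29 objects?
n = (29 − 1)·183 + 1 = 5125

By the generalised pigeonhole principle, to guarantee some box contains ≥ r objects we need more than (r − 1) · k objects total. Threshold: n = (r − 1) · k + 1. With r = 29 and k = 183: n = 28 · 183 + 1 = 5124 + 1 = 5125. For n = 5124 = 28 · 183, we can put exactly 28 objects in every box, avoiding 29 in any single one — so 5125 is tight.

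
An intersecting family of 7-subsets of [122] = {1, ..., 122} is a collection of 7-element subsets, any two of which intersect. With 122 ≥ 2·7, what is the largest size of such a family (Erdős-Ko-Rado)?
max |F| = C(121, 6) = 3843323484

The Erdős-Ko-Rado theorem states: for n ≥ 2k, an intersecting family of k-subsets of an n-element set has size at most C(n − 1, k − 1), with equality for 'star' families {A ⊆ [n] : |A| = k, i ∈ A} (fix an element i). For n = 122, k = 7: C(121, 6) = 3843323484.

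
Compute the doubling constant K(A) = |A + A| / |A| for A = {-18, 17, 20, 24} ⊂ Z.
K = |A + A| / |A| = 10/4 = 5/2

Enumerate A + A = {a + b : a, b ∈ A}. With |A| = 4, there are |A|^2 = 16 ordered sum pairs; collecting distinct values, A + A = {-36, -1, 2, 6, 34, 37, 40, 41, 44, 48}, so |A + A| = 10. Thus K = 10/4 = 5/2. For comparison, the minimum possible |A + A| over all 4-element sets is 2·4 − 1 = 7 (so min K = 7/4), attained only by arithmetic progressions.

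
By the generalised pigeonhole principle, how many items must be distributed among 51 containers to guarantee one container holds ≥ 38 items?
n = (38 − 1)·51 + 1 = 1888

By the generalised pigeonhole principle, to guarantee some box contains ≥ r objects we need more than (r − 1) · k objects total. Threshold: n = (r − 1) · k + 1. With r = 38 and k = 51: n = 37 · 51 + 1 = 1887 + 1 = 1888. For n = 1887 = 37 · 51, we can put exactly 37 objects in every box, avoiding 38 in any single one — so 1888 is tight.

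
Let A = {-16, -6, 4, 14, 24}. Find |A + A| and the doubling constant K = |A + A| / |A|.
K = |A + A| / |A| = 9/5

Enumerate A + A = {a + b : a, b ∈ A}. With |A| = 5, there are |A|^2 = 25 ordered sum pairs; collecting distinct values, A + A = {-32, -22, -12, -2, 8, 18, 28, 38, 48}, so |A + A| = 9. Thus K = 9/5. Here |A + A| = 2|A| − 1 = 9, the minimum possible — so K = 9/5 is minimal, which holds iff A is an arithmetic progression.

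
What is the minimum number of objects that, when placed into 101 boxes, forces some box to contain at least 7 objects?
n = (7 − 1)·101 + 1 = 607

By the generalised pigeonhole principle, to guarantee some box contains ≥ r objects we need more than (r − 1) · k objects total. Threshold: n = (r − 1) · k + 1. With r = 7 and k = 101: n = 6 · 101 + 1 = 606 + 1 = 607. For n = 606 = 6 · 101, we can put exactly 6 objects in every box, avoiding 7 in any single one — so 607 is tight.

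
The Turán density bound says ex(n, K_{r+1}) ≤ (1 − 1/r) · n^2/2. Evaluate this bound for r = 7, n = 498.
Turán density bound = (6/7) · 498^2/2 = 744012/7 ≈ 106287.4286

Turán's theorem: ex(n, K_{r+1}) is achieved by the complete r-partite Turán graph T(n, r) with parts as balanced as possible, and is at most (1 − 1/r) · n^2/2. For r = 7, n = 498: the density bound is (6/7) · 248004/2 = 744012/7 ≈ 106287.4286. The integer-valued extremum is e(T(498, 7)) = 106287, which is strictly less than the density bound 744012/7 since 7 ∤ 498 (the parts of T(498, 7) cannot all be equal).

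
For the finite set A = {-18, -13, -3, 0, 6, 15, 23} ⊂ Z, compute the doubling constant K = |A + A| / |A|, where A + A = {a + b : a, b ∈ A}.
K = |A + A| / |A| = 26/7

Enumerate A + A = {a + b : a, b ∈ A}. With |A| = 7, there are |A|^2 = 49 ordered sum pairs; collecting distinct values, A + A = {-36, -31, -26, -21, -18, -16, -13, -12, -7, -6, -3, 0, 2, 3, 5, 6, 10, 12, 15, 20, 21, 23, 29, 30, 38, 46}, so |A + A| = 26. Thus K = 26/7. For comparison, the minimum possible |A + A| over all 7-element sets is 2·7 − 1 = 13 (so min K = 13/7), attained only by arithmetic progressions.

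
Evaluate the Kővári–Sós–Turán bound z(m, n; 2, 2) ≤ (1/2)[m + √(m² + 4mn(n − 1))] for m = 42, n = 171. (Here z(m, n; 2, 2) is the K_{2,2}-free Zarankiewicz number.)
z(42, 171; 2, 2) ≤ (1/2)[42 + √(42² + 4·42·171·170)] = (1/2)[42 + √4885524] = 1126.1611

Kővári–Sós–Turán: let r_1, ..., r_42 be the row sums and z = Σ r_i the total number of 1s. Each pair of columns can share at most one row with both entries 1 (else a 2×2 all-ones block appears), so Σ_i C(r_i, 2) ≤ C(171, 2) = 14535. By convexity Σ_i C(r_i, 2) ≥ 42·C(z/42, 2) = z(z − 42)/(2·42), giving z² − 42z − 42·171·170 ≤ 0 and hence z ≤ (1/2)[42 + √(1764 + 4·1220940)] = (1/2)[42 + √4885524] ≈ (1/2)(42 + 2210.3221) = 1126.1611.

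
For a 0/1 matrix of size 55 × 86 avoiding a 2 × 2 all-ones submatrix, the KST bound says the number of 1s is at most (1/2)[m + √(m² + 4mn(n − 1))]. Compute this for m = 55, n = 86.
z(55, 86; 2, 2) ≤ (1/2)[55 + √(55² + 4·55·86·85)] = (1/2)[55 + √1611225] = 662.1702

Kővári–Sós–Turán: let r_1, ..., r_55 be the row sums and z = Σ r_i the total number of 1s. Each pair of columns can share at most one row with both entries 1 (else a 2×2 all-ones block appears), so Σ_i C(r_i, 2) ≤ C(86, 2) = 3655. By convexity Σ_i C(r_i, 2) ≥ 55·C(z/55, 2) = z(z − 55)/(2·55), giving z² − 55z − 55·86·85 ≤ 0 and hence z ≤ (1/2)[55 + √(3025 + 4·402050)] = (1/2)[55 + √1611225] ≈ (1/2)(55 + 1269.3404) = 662.1702.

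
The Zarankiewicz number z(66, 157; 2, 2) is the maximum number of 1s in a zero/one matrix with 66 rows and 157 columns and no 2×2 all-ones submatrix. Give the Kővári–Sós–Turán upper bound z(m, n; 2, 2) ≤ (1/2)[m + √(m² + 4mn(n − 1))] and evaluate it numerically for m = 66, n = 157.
z(66, 157; 2, 2) ≤ (1/2)[66 + √(66² + 4·66·157·156)] = (1/2)[66 + √6470244] = 1304.8337

Kővári–Sós–Turán: let r_1, ..., r_66 be the row sums and z = Σ r_i the total number of 1s. Each pair of columns can share at most one row with both entries 1 (else a 2×2 all-ones block appears), so Σ_i C(r_i, 2) ≤ C(157, 2) = 12246. By convexity Σ_i C(r_i, 2) ≥ 66·C(z/66, 2) = z(z − 66)/(2·66), giving z² − 66z − 66·157·156 ≤ 0 and hence z ≤ (1/2)[66 + √(4356 + 4·1616472)] = (1/2)[66 + √6470244] ≈ (1/2)(66 + 2543.6674) = 1304.8337.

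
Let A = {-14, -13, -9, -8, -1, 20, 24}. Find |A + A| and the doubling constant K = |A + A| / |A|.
K = |A + A| / |A| = 26/7

Enumerate A + A = {a + b : a, b ∈ A}. With |A| = 7, there are |A|^2 = 49 ordered sum pairs; collecting distinct values, A + A = {-28, -27, -26, -23, -22, -21, -18, -17, -16, -15, -14, -10, -9, -2, 6, 7, 10, 11, 12, 15, 16, 19, 23, 40, 44, 48}, so |A + A| = 26. Thus K = 26/7. For comparison, the minimum possible |A + A| over all 7-element sets is 2·7 − 1 = 13 (so min K = 13/7), attained only by arithmetic progressions.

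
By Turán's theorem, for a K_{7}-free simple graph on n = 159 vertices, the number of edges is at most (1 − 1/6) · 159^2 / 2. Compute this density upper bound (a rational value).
Turán density bound = (5/6) · 159^2/2 = 42135/4 ≈ 10533.75

Turán's theorem: ex(n, K_{r+1}) is achieved by the complete r-partite Turán graph T(n, r) with parts as balanced as possible, and is at most (1 − 1/r) · n^2/2. For r = 6, n = 159: the density bound is (5/6) · 25281/2 = 42135/4 ≈ 10533.75. The integer-valued extremum is e(T(159, 6)) = 10533, which is strictly less than the density bound 42135/4 since 6 ∤ 159 (the parts of T(159, 6) cannot all be equal).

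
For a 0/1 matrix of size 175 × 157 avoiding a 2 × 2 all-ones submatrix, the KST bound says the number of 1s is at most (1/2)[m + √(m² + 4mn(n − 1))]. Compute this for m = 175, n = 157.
z(175, 157; 2, 2) ≤ (1/2)[175 + √(175² + 4·175·157·156)] = (1/2)[175 + √17175025] = 2159.6381

Kővári–Sós–Turán: let r_1, ..., r_175 be the row sums and z = Σ r_i the total number of 1s. Each pair of columns can share at most one row with both entries 1 (else a 2×2 all-ones block appears), so Σ_i C(r_i, 2) ≤ C(157, 2) = 12246. By convexity Σ_i C(r_i, 2) ≥ 175·C(z/175, 2) = z(z − 175)/(2·175), giving z² − 175z − 175·157·156 ≤ 0 and hence z ≤ (1/2)[175 + √(30625 + 4·4286100)] = (1/2)[175 + √17175025] ≈ (1/2)(175 + 4144.2762) = 2159.6381.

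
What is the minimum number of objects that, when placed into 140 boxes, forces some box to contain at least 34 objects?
n = (34 − 1)·140 + 1 = 4621

By the generalised pigeonhole principle, to guarantee some box contains ≥ r objects we need more than (r − 1) · k objects total. Threshold: n = (r − 1) · k + 1. With r = 34 and k = 140: n = 33 · 140 + 1 = 4620 + 1 = 4621. For n = 4620 = 33 · 140, we can put exactly 33 objects in every box, avoiding 34 in any single one — so 4621 is tight.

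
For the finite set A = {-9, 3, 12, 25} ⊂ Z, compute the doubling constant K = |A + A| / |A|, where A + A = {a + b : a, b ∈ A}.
K = |A + A| / |A| = 10/4 = 5/2

Enumerate A + A = {a + b : a, b ∈ A}. With |A| = 4, there are |A|^2 = 16 ordered sum pairs; collecting distinct values, A + A = {-18, -6, 3, 6, 15, 16, 24, 28, 37, 50}, so |A + A| = 10. Thus K = 10/4 = 5/2. For comparison, the minimum possible |A + A| over all 4-element sets is 2·4 − 1 = 7 (so min K = 7/4), attained only by arithmetic progressions.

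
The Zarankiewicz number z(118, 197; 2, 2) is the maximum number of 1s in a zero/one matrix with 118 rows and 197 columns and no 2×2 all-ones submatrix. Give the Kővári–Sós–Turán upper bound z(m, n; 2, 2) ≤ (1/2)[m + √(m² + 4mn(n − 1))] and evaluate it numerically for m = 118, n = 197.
z(118, 197; 2, 2) ≤ (1/2)[118 + √(118² + 4·118·197·196)] = (1/2)[118 + √18238788] = 2194.3447

Kővári–Sós–Turán: let r_1, ..., r_118 be the row sums and z = Σ r_i the total number of 1s. Each pair of columns can share at most one row with both entries 1 (else a 2×2 all-ones block appears), so Σ_i C(r_i, 2) ≤ C(197, 2) = 19306. By convexity Σ_i C(r_i, 2) ≥ 118·C(z/118, 2) = z(z − 118)/(2·118), giving z² − 118z − 118·197·196 ≤ 0 and hence z ≤ (1/2)[118 + √(13924 + 4·4556216)] = (1/2)[118 + √18238788] ≈ (1/2)(118 + 4270.6894) = 2194.3447.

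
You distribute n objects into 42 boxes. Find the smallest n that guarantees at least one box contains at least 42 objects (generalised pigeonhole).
n = (42 − 1)·42 + 1 = 1723

By the generalised pigeonhole principle, to guarantee some box contains ≥ r objects we need more than (r − 1) · k objects total. Threshold: n = (r − 1) · k + 1. With r = 42 and k = 42: n = 41 · 42 + 1 = 1722 + 1 = 1723. For n = 1722 = 41 · 42, we can put exactly 41 objects in every box, avoiding 42 in any single one — so 1723 is tight.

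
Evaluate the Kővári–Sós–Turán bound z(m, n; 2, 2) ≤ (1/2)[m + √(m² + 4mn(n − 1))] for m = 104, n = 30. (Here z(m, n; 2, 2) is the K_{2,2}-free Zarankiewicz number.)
z(104, 30; 2, 2) ≤ (1/2)[104 + √(104² + 4·104·30·29)] = (1/2)[104 + √372736] = 357.2605

Kővári–Sós–Turán: let r_1, ..., r_104 be the row sums and z = Σ r_i the total number of 1s. Each pair of columns can share at most one row with both entries 1 (else a 2×2 all-ones block appears), so Σ_i C(r_i, 2) ≤ C(30, 2) = 435. By convexity Σ_i C(r_i, 2) ≥ 104·C(z/104, 2) = z(z − 104)/(2·104), giving z² − 104z − 104·30·29 ≤ 0 and hence z ≤ (1/2)[104 + √(10816 + 4·90480)] = (1/2)[104 + √372736] ≈ (1/2)(104 + 610.5211) = 357.2605.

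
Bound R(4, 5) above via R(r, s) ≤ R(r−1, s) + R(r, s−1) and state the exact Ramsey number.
R(4, 5) ≤ R(3, 5) + R(4, 4) = 14 + 18 = 32; exact value R(4, 5) = 25.

The Erdős–Szekeres recurrence R(r, s) ≤ R(r−1, s) + R(r, s−1) applied to (r, s) = (4, 5) gives
  R(4, 5) ≤ R(3, 5) + R(4, 4) = 14 + 18 = 32.
(Recall R(2, k) = k and R is symmetric.) The recurrence is not tight here (it gives 32, but the exact value is R(4, 5) = 25); the tight upper bound requires a sharper argument than the simple recurrence, combined with a lower-bound construction on K_{24}.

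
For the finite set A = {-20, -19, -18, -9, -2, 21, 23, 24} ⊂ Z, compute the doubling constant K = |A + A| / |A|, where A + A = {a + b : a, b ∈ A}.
K = |A + A| / |A| = 32/8 = 4

Enumerate A + A = {a + b : a, b ∈ A}. With |A| = 8, there are |A|^2 = 64 ordered sum pairs; collecting distinct values, A + A = {-40, -39, -38, -37, -36, -29, -28, -27, -22, -21, -20, -18, -11, -4, 1, 2, 3, 4, 5, 6, 12, 14, 15, 19, 21, 22, 42, 44, 45, 46, 47, 48}, so |A + A| = 32. Thus K = 32/8 = 4. For comparison, the minimum possible |A + A| over all 8-element sets is 2·8 − 1 = 15 (so min K = 15/8), attained only by arithmetic progressions.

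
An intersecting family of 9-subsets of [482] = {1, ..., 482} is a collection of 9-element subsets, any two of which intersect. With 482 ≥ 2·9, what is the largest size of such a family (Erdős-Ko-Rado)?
max |F| = C(481, 8) = 67023404353584900

Erdős-Ko-Rado (1961): when n ≥ 2k, max |F| = C(n−1, k−1). The bound is attained by the star {A : i ∈ A} for any fixed i ∈ [n]. Here C(482−1, 9−1) = C(481, 8) = 67023404353584900.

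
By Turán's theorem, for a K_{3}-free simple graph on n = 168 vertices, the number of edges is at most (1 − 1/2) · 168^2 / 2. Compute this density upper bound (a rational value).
Turán density bound = (1/2) · 168^2/2 = 7056

Turán's theorem: ex(n, K_{r+1}) is achieved by the complete r-partite Turán graph T(n, r) with parts as balanced as possible, and is at most (1 − 1/r) · n^2/2. For r = 2, n = 168: the density bound is (1/2) · 28224/2 = 7056. Since 2 ∣ 168, the Turán graph T(168, 2) has parts of equal size 84, and its edge count e(T(168, 2)) = 7056 attains the density bound exactly.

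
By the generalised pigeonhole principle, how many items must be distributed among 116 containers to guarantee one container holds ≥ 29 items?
n = (29 − 1)·116 + 1 = 3249

By the generalised pigeonhole principle, to guarantee some box contains ≥ r objects we need more than (r − 1) · k objects total. Threshold: n = (r − 1) · k + 1. With r = 29 and k = 116: n = 28 · 116 + 1 = 3248 + 1 = 3249. For n = 3248 = 28 · 116, we can put exactly 28 objects in every box, avoiding 29 in any single one — so 3249 is tight.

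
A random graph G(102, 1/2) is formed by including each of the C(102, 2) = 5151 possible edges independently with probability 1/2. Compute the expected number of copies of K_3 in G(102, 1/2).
E[# K_3] = C(102, 3) · (1/2)^C(3, 2) = 171700 / 2^3 = 42925/2 = 21462.5

For each 3-subset S of vertices (there are C(102, 3) = 171700 such S), let X_S = 1 if S induces a K_3 (all C(3, 2) = 3 edges present). Then P(X_S = 1) = (1/2)^3 = 1/8. By linearity of expectation, E[# K_3] = C(102, 3) · (1/2)^3 = 171700 / 8 = 42925/2 = 21462.5.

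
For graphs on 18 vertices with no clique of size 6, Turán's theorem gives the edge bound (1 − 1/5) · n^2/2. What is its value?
Turán density bound = (4/5) · 18^2/2 = 648/5 ≈ 129.6

Turán's theorem: ex(n, K_{r+1}) is achieved by the complete r-partite Turán graph T(n, r) with parts as balanced as possible, and is at most (1 − 1/r) · n^2/2. For r = 5, n = 18: the density bound is (4/5) · 324/2 = 648/5 ≈ 129.6. The integer-valued extremum is e(T(18, 5)) = 129, which is strictly less than the density bound 648/5 since 5 ∤ 18 (the parts of T(18, 5) cannot all be equal).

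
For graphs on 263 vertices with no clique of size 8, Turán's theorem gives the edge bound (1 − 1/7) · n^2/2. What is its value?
Turán density bound = (6/7) · 263^2/2 = 207507/7 ≈ 29643.8571

Turán's theorem: ex(n, K_{r+1}) is achieved by the complete r-partite Turán graph T(n, r) with parts as balanced as possible, and is at most (1 − 1/r) · n^2/2. For r = 7, n = 263: the density bound is (6/7) · 69169/2 = 207507/7 ≈ 29643.8571. The integer-valued extremum is e(T(263, 7)) = 29643, which is strictly less than the density bound 207507/7 since 7 ∤ 263 (the parts of T(263, 7) cannot all be equal).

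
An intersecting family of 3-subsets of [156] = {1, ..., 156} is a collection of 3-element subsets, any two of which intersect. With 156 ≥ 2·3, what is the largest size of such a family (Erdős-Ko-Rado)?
max |F| = C(155, 2) = 11935

The Erdős-Ko-Rado theorem states: for n ≥ 2k, an intersecting family of k-subsets of an n-element set has size at most C(n − 1, k − 1), with equality for 'star' families {A ⊆ [n] : |A| = k, i ∈ A} (fix an element i). For n = 156, k = 3: C(155, 2) = 11935.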